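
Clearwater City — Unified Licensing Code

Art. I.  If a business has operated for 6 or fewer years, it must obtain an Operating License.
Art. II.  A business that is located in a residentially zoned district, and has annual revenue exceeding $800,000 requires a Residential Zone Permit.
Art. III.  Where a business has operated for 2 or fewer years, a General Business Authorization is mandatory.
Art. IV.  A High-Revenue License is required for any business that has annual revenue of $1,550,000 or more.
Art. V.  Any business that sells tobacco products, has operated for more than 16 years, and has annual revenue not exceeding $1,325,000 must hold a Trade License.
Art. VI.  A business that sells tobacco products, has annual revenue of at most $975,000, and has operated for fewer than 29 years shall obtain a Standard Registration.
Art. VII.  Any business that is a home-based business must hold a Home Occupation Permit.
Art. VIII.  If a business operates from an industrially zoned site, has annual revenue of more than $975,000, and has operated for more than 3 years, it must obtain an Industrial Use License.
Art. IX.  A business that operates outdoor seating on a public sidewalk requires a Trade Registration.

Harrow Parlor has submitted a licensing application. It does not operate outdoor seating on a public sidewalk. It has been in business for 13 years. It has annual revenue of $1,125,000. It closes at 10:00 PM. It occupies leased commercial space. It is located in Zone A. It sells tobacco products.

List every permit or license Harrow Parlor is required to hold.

Art. I. years in business 13 > 6 → Operating License not required.
Art. II. is located in Zone A (not: is located in a residentially zoned district); revenue $1,125,000 > $800,000 → Residential Zone Permit not required.
Art. III. years in business 13 > 2 → General Business Authorization not required.
Art. IV. revenue $1,125,000 < $1,550,000 → High-Revenue License not required.
Art. V. sells tobacco products; years in business 13 ≤ 16; revenue $1,125,000 ≤ $1,325,000 → Trade License not required.
Art. VI. sells tobacco products; revenue $1,125,000 > $975,000; years in business 13 < 29 → Standard Registration not required.
Art. VII. occupies leased commercial space (not: is a home-based business) → Home Occupation Permit not required.
Art. VIII. occupies leased commercial space (not: operates from an industrially zoned site); revenue $1,125,000 > $975,000; years in business 13 > 3 → Industrial Use License not required.
Art. IX. does not operate outdoor seating on a public sidewalk → Trade Registration not required.

None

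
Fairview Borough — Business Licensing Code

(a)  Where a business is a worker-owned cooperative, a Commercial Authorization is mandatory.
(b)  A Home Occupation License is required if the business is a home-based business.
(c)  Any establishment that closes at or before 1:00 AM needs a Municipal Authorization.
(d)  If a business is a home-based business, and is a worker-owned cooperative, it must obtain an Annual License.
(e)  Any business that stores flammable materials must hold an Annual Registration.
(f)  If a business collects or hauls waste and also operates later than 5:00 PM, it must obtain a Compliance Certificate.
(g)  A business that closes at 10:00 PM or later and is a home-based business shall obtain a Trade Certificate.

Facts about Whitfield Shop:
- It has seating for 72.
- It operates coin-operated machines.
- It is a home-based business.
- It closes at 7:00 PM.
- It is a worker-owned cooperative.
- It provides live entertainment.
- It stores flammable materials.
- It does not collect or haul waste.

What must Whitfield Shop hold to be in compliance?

(a) is a worker-owned cooperative → Commercial Authorization required.
(b) is a home-based business → Home Occupation License required.
(c) closes 7:00 PM, at/before 1:00 AM → Municipal Authorization required.
(d) is a home-based business; is a worker-owned cooperative → Annual License required.
(e) stores flammable materials → Annual Registration required.
(f) does not collect or haul waste; closes 7:00 PM, after 5:00 PM → Compliance Certificate not required.
(g) closes 7:00 PM, at/before 10:00 PM; is a home-based business → Trade Certificate not required.

Annual License, Annual Registration, Commercial Authorization, Home Occupation License, Municipal Authorization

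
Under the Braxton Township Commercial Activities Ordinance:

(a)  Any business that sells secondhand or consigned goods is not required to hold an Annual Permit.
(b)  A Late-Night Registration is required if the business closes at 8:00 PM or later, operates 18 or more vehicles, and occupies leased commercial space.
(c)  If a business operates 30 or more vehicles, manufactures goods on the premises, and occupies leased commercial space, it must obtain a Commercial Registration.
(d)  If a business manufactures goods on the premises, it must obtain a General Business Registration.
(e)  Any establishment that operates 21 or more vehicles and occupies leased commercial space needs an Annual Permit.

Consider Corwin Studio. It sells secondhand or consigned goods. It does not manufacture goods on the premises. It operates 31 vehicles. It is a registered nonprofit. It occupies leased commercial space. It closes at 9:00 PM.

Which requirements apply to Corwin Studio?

Late-Night Registration

(a) sells secondhand or consigned goods → exempt from Annual Permit.
(b) closes 9:00 PM, after 8:00 PM; vehicles 31 ≥ 18; occupies leased commercial space → Late-Night Registration required.
(c) vehicles 31 ≥ 30; does not manufacture goods on the premises; occupies leased commercial space → Commercial Registration not required.
(d) does not manufacture goods on the premises → General Business Registration not required.
(e) vehicles 31 ≥ 21; occupies leased commercial space → Annual Permit required.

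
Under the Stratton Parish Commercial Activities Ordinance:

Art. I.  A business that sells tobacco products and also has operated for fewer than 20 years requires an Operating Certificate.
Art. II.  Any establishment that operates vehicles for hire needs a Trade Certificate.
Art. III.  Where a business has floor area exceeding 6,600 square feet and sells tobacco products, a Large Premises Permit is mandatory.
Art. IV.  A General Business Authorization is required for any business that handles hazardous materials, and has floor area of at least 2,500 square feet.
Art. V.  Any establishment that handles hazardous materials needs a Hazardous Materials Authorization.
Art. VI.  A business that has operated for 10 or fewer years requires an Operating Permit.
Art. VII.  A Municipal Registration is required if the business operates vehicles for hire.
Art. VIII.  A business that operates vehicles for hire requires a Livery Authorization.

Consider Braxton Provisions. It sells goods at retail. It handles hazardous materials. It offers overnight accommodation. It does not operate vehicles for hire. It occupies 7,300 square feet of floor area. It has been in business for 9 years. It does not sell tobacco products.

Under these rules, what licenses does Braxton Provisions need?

Art. I. does not sell tobacco products; years in business 9 < 20 → Operating Certificate not required.
Art. II. does not operate vehicles for hire → Trade Certificate not required.
Art. III. floor area 7,300 square feet > 6,600 square feet; does not sell tobacco products → Large Premises Permit not required.
Art. IV. handles hazardous materials; floor area 7,300 square feet ≥ 2,500 square feet → General Business Authorization required.
Art. V. handles hazardous materials → Hazardous Materials Authorization required.
Art. VI. years in business 9 ≤ 10 → Operating Permit required.
Art. VII. does not operate vehicles for hire → Municipal Registration not required.
Art. VIII. does not operate vehicles for hire → Livery Authorization not required.

General Business Authorization, Hazardous Materials Authorization, Operating Permit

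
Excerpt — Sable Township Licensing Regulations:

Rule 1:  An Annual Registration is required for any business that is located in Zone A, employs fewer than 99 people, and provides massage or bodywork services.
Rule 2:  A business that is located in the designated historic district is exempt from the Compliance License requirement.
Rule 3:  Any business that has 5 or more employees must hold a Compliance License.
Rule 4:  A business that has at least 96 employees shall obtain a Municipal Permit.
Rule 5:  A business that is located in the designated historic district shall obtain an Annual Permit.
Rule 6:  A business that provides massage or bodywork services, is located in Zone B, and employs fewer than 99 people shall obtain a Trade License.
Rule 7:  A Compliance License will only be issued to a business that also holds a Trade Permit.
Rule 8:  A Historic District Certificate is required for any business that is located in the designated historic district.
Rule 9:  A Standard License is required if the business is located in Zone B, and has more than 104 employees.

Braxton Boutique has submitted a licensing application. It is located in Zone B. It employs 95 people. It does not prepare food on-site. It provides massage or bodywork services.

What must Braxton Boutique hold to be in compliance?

Compliance License, Trade License, Trade Permit

Rule 1: is located in Zone B (not: is located in Zone A); employees 95 < 99; provides massage or bodywork services → Annual Registration not required.
Rule 2: is located in Zone B (not: is located in the designated historic district) → Compliance License exemption does not apply.
Rule 3: employees 95 ≥ 5 → Compliance License required.
Rule 4: employees 95 < 96 → Municipal Permit not required.
Rule 5: is located in Zone B (not: is located in the designated historic district) → Annual Permit not required.
Rule 6: provides massage or bodywork services; is located in Zone B; employees 95 < 99 → Trade License required.
Rule 7: Compliance License is required → Trade Permit also required.
Rule 8: is located in Zone B (not: is located in the designated historic district) → Historic District Certificate not required.
Rule 9: is located in Zone B; employees 95 ≤ 104 → Standard License not required.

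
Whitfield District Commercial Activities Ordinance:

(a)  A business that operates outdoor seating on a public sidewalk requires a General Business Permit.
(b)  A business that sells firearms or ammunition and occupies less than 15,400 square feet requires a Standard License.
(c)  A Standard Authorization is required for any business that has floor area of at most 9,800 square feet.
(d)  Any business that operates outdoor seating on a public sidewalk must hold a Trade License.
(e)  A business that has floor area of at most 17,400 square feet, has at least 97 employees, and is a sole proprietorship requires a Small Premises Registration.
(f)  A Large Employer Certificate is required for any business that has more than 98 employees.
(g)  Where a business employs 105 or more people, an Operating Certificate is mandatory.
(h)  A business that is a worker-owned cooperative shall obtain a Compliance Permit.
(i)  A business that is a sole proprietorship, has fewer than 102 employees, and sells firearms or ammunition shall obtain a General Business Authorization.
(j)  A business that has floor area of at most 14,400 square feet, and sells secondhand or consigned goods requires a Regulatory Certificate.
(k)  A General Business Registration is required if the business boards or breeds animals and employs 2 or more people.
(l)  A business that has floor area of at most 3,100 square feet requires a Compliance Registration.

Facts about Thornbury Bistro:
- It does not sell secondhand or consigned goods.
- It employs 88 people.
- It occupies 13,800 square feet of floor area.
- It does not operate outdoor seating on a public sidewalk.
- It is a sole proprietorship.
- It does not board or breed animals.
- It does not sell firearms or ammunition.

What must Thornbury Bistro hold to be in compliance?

(a) does not operate outdoor seating on a public sidewalk → General Business Permit not required.
(b) does not sell firearms or ammunition; floor area 13,800 square feet < 15,400 square feet → Standard License not required.
(c) floor area 13,800 square feet > 9,800 square feet → Standard Authorization not required.
(d) does not operate outdoor seating on a public sidewalk → Trade License not required.
(e) floor area 13,800 square feet ≤ 17,400 square feet; employees 88 < 97; is a sole proprietorship → Small Premises Registration not required.
(f) employees 88 ≤ 98 → Large Employer Certificate not required.
(g) employees 88 < 105 → Operating Certificate not required.
(h) is a sole proprietorship (not: is a worker-owned cooperative) → Compliance Permit not required.
(i) is a sole proprietorship; employees 88 < 102; does not sell firearms or ammunition → General Business Authorization not required.
(j) floor area 13,800 square feet ≤ 14,400 square feet; does not sell secondhand or consigned goods → Regulatory Certificate not required.
(k) does not board or breed animals; employees 88 ≥ 2 → General Business Registration not required.
(l) floor area 13,800 square feet > 3,100 square feet → Compliance Registration not required.

None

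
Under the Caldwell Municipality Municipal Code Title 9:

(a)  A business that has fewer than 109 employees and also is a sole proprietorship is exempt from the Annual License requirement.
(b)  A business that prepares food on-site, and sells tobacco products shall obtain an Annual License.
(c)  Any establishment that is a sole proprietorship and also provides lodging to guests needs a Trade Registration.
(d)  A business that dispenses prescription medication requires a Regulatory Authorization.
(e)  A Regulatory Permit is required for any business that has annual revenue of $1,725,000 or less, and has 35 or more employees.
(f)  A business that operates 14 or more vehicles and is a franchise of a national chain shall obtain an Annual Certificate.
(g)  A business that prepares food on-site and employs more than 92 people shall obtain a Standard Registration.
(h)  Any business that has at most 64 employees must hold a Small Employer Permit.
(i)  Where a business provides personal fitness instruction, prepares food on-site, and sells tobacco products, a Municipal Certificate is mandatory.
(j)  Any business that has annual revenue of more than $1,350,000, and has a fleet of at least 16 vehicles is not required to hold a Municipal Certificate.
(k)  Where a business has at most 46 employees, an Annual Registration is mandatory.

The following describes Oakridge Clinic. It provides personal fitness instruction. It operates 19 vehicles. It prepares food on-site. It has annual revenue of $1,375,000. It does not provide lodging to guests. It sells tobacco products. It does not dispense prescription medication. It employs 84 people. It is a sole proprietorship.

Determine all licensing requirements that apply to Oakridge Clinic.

Regulatory Permit

(a) employees 84 < 109; is a sole proprietorship → exempt from Annual License.
(b) prepares food on-site; sells tobacco products → Annual License required.
(c) is a sole proprietorship; does not provide lodging to guests → Trade Registration not required.
(d) does not dispense prescription medication → Regulatory Authorization not required.
(e) revenue $1,375,000 ≤ $1,725,000; employees 84 ≥ 35 → Regulatory Permit required.
(f) vehicles 19 ≥ 14; is a sole proprietorship (not: is a franchise of a national chain) → Annual Certificate not required.
(g) prepares food on-site; employees 84 ≤ 92 → Standard Registration not required.
(h) employees 84 > 64 → Small Employer Permit not required.
(i) provides personal fitness instruction; prepares food on-site; sells tobacco products → Municipal Certificate required.
(j) revenue $1,375,000 > $1,350,000; vehicles 19 ≥ 16 → exempt from Municipal Certificate.
(k) employees 84 > 46 → Annual Registration not required.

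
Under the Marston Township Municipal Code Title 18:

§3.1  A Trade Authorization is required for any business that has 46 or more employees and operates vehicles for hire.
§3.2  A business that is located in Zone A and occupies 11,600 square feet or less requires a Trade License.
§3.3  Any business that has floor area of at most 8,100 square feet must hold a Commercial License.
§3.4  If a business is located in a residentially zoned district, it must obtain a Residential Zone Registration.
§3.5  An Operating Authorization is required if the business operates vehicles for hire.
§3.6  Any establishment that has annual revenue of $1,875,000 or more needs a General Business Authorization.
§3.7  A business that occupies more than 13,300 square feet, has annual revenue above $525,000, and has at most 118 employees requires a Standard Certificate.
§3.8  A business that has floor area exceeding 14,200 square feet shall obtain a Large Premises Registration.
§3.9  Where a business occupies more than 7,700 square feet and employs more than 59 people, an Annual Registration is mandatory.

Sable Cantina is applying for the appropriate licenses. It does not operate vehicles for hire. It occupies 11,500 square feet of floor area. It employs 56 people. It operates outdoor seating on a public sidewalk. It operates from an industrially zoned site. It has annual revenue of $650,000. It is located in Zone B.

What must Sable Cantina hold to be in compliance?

§3.1 employees 56 ≥ 46; does not operate vehicles for hire → Trade Authorization not required.
§3.2 is located in Zone B (not: is located in Zone A); floor area 11,500 square feet ≤ 11,600 square feet → Trade License not required.
§3.3 floor area 11,500 square feet > 8,100 square feet → Commercial License not required.
§3.4 is located in Zone B (not: is located in a residentially zoned district) → Residential Zone Registration not required.
§3.5 does not operate vehicles for hire → Operating Authorization not required.
§3.6 revenue $650,000 < $1,875,000 → General Business Authorization not required.
§3.7 floor area 11,500 square feet ≤ 13,300 square feet; revenue $650,000 > $525,000; employees 56 ≤ 118 → Standard Certificate not required.
§3.8 floor area 11,500 square feet ≤ 14,200 square feet → Large Premises Registration not required.
§3.9 floor area 11,500 square feet > 7,700 square feet; employees 56 ≤ 59 → Annual Registration not required.

None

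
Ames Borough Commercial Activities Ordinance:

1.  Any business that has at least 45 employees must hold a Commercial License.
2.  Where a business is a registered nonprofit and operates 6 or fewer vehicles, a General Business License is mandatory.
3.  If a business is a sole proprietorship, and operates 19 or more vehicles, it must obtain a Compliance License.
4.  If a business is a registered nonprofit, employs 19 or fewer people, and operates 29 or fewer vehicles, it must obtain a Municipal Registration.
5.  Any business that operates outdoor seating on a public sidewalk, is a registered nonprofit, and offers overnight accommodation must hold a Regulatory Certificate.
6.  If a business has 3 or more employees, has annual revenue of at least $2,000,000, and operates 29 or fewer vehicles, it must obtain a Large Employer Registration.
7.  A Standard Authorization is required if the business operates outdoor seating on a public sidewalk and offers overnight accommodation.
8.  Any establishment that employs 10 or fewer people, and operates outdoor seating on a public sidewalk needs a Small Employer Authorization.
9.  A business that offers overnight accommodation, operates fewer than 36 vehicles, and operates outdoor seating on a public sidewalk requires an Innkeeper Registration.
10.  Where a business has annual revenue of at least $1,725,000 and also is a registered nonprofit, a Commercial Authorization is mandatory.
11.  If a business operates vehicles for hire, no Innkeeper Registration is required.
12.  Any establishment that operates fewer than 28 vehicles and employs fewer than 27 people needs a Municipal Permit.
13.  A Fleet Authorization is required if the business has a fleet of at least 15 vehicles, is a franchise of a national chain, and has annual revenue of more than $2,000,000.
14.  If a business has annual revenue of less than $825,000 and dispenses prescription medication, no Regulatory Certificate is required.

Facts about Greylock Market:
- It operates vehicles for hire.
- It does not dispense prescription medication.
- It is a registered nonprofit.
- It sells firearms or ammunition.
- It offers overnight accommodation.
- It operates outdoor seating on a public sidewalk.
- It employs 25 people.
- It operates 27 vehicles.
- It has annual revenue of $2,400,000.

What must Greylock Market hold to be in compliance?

Commercial Authorization, Large Employer Registration, Municipal Permit, Regulatory Certificate, Standard Authorization

1. employees 25 < 45 → Commercial License not required.
2. is a registered nonprofit; vehicles 27 > 6 → General Business License not required.
3. is a registered nonprofit (not: is a sole proprietorship); vehicles 27 ≥ 19 → Compliance License not required.
4. is a registered nonprofit; employees 25 > 19; vehicles 27 ≤ 29 → Municipal Registration not required.
5. operates outdoor seating on a public sidewalk; is a registered nonprofit; offers overnight accommodation → Regulatory Certificate required.
6. employees 25 ≥ 3; revenue $2,400,000 ≥ $2,000,000; vehicles 27 ≤ 29 → Large Employer Registration required.
7. operates outdoor seating on a public sidewalk; offers overnight accommodation → Standard Authorization required.
8. employees 25 > 10; operates outdoor seating on a public sidewalk → Small Employer Authorization not required.
9. offers overnight accommodation; vehicles 27 < 36; operates outdoor seating on a public sidewalk → Innkeeper Registration required.
10. revenue $2,400,000 ≥ $1,725,000; is a registered nonprofit → Commercial Authorization required.
11. operates vehicles for hire → exempt from Innkeeper Registration.
12. vehicles 27 < 28; employees 25 < 27 → Municipal Permit required.
13. vehicles 27 ≥ 15; is a registered nonprofit (not: is a franchise of a national chain); revenue $2,400,000 > $2,000,000 → Fleet Authorization not required.
14. revenue $2,400,000 ≥ $825,000; does not dispense prescription medication → Regulatory Certificate exemption does not apply.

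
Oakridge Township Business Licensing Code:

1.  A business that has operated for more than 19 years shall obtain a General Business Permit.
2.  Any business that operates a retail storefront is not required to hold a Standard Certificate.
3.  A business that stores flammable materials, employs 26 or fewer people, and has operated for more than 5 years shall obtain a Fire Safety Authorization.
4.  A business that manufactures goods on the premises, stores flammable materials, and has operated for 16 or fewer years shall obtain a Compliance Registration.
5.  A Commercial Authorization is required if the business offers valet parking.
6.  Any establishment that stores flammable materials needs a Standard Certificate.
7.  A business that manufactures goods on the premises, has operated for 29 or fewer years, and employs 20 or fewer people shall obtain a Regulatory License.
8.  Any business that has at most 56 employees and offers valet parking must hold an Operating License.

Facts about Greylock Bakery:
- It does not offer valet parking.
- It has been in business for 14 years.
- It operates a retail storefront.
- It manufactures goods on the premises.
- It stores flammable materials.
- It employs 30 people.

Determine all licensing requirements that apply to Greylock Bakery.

1. years in business 14 ≤ 19 → General Business Permit not required.
2. operates a retail storefront → exempt from Standard Certificate.
3. stores flammable materials; employees 30 > 26; years in business 14 > 5 → Fire Safety Authorization not required.
4. manufactures goods on the premises; stores flammable materials; years in business 14 ≤ 16 → Compliance Registration required.
5. does not offer valet parking → Commercial Authorization not required.
6. stores flammable materials → Standard Certificate required.
7. manufactures goods on the premises; years in business 14 ≤ 29; employees 30 > 20 → Regulatory License not required.
8. employees 30 ≤ 56; does not offer valet parking → Operating License not required.

Compliance Registration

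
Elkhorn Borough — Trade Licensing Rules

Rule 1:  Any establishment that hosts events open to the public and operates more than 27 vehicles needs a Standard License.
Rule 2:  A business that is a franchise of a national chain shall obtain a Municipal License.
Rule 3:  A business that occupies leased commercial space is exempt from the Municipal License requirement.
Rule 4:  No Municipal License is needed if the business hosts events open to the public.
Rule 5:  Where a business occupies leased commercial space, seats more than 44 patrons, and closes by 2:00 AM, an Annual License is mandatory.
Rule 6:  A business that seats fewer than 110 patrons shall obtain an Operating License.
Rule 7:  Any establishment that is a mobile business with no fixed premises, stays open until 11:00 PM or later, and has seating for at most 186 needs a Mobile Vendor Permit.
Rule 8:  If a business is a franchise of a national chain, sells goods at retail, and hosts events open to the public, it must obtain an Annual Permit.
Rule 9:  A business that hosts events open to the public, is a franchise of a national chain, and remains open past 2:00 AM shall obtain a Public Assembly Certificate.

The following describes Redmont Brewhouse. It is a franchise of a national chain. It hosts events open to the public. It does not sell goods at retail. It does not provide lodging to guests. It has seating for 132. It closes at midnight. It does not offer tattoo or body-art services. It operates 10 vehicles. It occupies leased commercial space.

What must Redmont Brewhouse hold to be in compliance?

Annual License

Rule 1: hosts events open to the public; vehicles 10 ≤ 27 → Standard License not required.
Rule 2: is a franchise of a national chain → Municipal License required.
Rule 3: occupies leased commercial space → exempt from Municipal License.
Rule 4: hosts events open to the public → exempt from Municipal License.
Rule 5: occupies leased commercial space; seating 132 > 44; closes midnight, at/before 2:00 AM → Annual License required.
Rule 6: seating 132 ≥ 110 → Operating License not required.
Rule 7: occupies leased commercial space (not: is a mobile business with no fixed premises); closes midnight, after 11:00 PM; seating 132 ≤ 186 → Mobile Vendor Permit not required.
Rule 8: is a franchise of a national chain; does not sell goods at retail; hosts events open to the public → Annual Permit not required.
Rule 9: hosts events open to the public; is a franchise of a national chain; closes midnight, at/before 2:00 AM → Public Assembly Certificate not required.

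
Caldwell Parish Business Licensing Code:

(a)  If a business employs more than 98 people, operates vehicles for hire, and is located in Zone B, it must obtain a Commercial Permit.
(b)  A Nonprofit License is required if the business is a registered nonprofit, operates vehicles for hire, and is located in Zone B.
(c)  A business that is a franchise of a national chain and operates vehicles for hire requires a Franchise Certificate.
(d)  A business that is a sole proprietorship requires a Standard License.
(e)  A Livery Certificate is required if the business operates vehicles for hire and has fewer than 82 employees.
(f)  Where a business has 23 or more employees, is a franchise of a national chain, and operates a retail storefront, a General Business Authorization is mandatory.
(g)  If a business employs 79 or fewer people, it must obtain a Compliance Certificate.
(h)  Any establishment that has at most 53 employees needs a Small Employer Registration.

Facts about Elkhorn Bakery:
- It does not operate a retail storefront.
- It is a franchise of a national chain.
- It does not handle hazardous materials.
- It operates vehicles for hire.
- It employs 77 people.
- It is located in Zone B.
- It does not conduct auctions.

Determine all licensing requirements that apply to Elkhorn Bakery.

(a) employees 77 ≤ 98; operates vehicles for hire; is located in Zone B → Commercial Permit not required.
(b) is a franchise of a national chain (not: is a registered nonprofit); operates vehicles for hire; is located in Zone B → Nonprofit License not required.
(c) is a franchise of a national chain; operates vehicles for hire → Franchise Certificate required.
(d) is a franchise of a national chain (not: is a sole proprietorship) → Standard License not required.
(e) operates vehicles for hire; employees 77 < 82 → Livery Certificate required.
(f) employees 77 ≥ 23; is a franchise of a national chain; does not operate a retail storefront → General Business Authorization not required.
(g) employees 77 ≤ 79 → Compliance Certificate required.
(h) employees 77 > 53 → Small Employer Registration not required.

Compliance Certificate, Franchise Certificate, Livery Certificate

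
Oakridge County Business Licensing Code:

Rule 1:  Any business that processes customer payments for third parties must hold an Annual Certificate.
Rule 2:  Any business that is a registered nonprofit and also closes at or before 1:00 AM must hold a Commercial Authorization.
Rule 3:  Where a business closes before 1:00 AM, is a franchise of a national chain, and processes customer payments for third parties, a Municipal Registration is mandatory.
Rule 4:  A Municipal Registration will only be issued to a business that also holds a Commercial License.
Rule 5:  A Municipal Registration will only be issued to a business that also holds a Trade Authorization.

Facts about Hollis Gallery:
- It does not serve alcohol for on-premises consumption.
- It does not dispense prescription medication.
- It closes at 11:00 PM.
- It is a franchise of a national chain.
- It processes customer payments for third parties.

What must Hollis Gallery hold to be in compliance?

Annual Certificate, Commercial License, Municipal Registration, Trade Authorization

Rule 1: processes customer payments for third parties → Annual Certificate required.
Rule 2: is a franchise of a national chain (not: is a registered nonprofit); closes 11:00 PM, at/before 1:00 AM → Commercial Authorization not required.
Rule 3: closes 11:00 PM, at/before 1:00 AM; is a franchise of a national chain; processes customer payments for third parties → Municipal Registration required.
Rule 4: Municipal Registration is required → Commercial License also required.
Rule 5: Municipal Registration is required → Trade Authorization also required.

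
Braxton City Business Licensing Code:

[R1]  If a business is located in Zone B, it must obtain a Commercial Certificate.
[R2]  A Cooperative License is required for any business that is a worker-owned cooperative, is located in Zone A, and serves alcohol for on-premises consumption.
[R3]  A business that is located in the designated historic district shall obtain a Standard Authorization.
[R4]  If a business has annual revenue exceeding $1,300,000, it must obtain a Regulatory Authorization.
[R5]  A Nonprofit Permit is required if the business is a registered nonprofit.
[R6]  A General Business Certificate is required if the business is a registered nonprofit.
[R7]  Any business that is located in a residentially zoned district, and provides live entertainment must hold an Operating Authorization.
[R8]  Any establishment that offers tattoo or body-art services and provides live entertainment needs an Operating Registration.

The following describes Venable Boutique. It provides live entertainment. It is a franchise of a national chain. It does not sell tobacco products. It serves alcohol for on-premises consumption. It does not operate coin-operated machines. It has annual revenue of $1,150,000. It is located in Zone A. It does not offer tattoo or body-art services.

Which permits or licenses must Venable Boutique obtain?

None

[R1] is located in Zone A (not: is located in Zone B) → Commercial Certificate not required.
[R2] is a franchise of a national chain (not: is a worker-owned cooperative); is located in Zone A; serves alcohol for on-premises consumption → Cooperative License not required.
[R3] is located in Zone A (not: is located in the designated historic district) → Standard Authorization not required.
[R4] revenue $1,150,000 ≤ $1,300,000 → Regulatory Authorization not required.
[R5] is a franchise of a national chain (not: is a registered nonprofit) → Nonprofit Permit not required.
[R6] is a franchise of a national chain (not: is a registered nonprofit) → General Business Certificate not required.
[R7] is located in Zone A (not: is located in a residentially zoned district); provides live entertainment → Operating Authorization not required.
[R8] does not offer tattoo or body-art services; provides live entertainment → Operating Registration not required.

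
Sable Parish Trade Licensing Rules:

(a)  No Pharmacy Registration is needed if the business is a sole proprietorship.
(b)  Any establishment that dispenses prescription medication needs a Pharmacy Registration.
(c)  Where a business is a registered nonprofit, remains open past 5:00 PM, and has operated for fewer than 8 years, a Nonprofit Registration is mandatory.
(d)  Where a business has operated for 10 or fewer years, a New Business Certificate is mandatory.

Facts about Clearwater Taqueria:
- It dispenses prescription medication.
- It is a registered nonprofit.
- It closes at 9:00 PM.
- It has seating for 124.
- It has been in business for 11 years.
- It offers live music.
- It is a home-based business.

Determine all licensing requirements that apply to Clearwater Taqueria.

(a) is a registered nonprofit (not: is a sole proprietorship) → Pharmacy Registration exemption does not apply.
(b) dispenses prescription medication → Pharmacy Registration required.
(c) is a registered nonprofit; closes 9:00 PM, after 5:00 PM; years in business 11 ≥ 8 → Nonprofit Registration not required.
(d) years in business 11 > 10 → New Business Certificate not required.

Pharmacy Registration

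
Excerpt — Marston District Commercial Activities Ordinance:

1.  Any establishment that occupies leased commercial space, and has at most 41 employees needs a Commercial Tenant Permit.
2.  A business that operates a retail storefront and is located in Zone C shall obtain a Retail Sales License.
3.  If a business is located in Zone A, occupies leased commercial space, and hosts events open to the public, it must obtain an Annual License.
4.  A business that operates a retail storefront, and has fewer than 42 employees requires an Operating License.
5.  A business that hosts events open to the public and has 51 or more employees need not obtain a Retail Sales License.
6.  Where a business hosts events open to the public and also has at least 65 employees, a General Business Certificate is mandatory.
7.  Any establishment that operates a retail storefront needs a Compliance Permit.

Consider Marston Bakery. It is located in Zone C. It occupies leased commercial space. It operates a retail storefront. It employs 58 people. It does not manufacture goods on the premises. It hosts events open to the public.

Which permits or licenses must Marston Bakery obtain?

Compliance Permit

1. occupies leased commercial space; employees 58 > 41 → Commercial Tenant Permit not required.
2. operates a retail storefront; is located in Zone C → Retail Sales License required.
3. is located in Zone C (not: is located in Zone A); occupies leased commercial space; hosts events open to the public → Annual License not required.
4. operates a retail storefront; employees 58 ≥ 42 → Operating License not required.
5. hosts events open to the public; employees 58 ≥ 51 → exempt from Retail Sales License.
6. hosts events open to the public; employees 58 < 65 → General Business Certificate not required.
7. operates a retail storefront → Compliance Permit required.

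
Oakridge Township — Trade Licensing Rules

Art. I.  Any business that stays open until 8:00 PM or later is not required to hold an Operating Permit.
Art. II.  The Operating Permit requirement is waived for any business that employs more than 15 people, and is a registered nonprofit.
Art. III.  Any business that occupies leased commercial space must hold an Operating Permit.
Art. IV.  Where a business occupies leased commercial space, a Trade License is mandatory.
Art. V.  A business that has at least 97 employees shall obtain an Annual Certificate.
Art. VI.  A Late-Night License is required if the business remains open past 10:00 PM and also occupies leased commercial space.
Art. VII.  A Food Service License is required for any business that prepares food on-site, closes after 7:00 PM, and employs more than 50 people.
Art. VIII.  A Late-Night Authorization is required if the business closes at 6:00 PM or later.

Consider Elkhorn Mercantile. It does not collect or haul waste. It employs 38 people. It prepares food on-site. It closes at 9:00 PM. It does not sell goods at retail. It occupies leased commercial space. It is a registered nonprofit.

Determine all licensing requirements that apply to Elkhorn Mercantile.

Late-Night Authorization, Trade License

Art. I. closes 9:00 PM, after 8:00 PM → exempt from Operating Permit.
Art. II. employees 38 > 15; is a registered nonprofit → exempt from Operating Permit.
Art. III. occupies leased commercial space → Operating Permit required.
Art. IV. occupies leased commercial space → Trade License required.
Art. V. employees 38 < 97 → Annual Certificate not required.
Art. VI. closes 9:00 PM, at/before 10:00 PM; occupies leased commercial space → Late-Night License not required.
Art. VII. prepares food on-site; closes 9:00 PM, after 7:00 PM; employees 38 ≤ 50 → Food Service License not required.
Art. VIII. closes 9:00 PM, after 6:00 PM → Late-Night Authorization required.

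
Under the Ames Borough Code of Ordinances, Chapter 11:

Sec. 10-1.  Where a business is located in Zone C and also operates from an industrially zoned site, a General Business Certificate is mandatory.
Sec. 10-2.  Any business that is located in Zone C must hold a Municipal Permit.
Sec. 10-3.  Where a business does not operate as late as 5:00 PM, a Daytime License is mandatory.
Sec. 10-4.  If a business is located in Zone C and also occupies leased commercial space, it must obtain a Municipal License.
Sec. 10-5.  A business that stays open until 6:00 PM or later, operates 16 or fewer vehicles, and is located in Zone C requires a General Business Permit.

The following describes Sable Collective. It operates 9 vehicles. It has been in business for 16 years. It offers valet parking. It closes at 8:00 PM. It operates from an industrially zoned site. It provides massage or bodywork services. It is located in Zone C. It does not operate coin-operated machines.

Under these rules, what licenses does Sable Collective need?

Sec. 10-1. is located in Zone C; operates from an industrially zoned site → General Business Certificate required.
Sec. 10-2. is located in Zone C → Municipal Permit required.
Sec. 10-3. closes 8:00 PM, after 5:00 PM → Daytime License not required.
Sec. 10-4. is located in Zone C; operates from an industrially zoned site (not: occupies leased commercial space) → Municipal License not required.
Sec. 10-5. closes 8:00 PM, after 6:00 PM; vehicles 9 ≤ 16; is located in Zone C → General Business Permit required.

General Business Certificate, General Business Permit, Municipal Permit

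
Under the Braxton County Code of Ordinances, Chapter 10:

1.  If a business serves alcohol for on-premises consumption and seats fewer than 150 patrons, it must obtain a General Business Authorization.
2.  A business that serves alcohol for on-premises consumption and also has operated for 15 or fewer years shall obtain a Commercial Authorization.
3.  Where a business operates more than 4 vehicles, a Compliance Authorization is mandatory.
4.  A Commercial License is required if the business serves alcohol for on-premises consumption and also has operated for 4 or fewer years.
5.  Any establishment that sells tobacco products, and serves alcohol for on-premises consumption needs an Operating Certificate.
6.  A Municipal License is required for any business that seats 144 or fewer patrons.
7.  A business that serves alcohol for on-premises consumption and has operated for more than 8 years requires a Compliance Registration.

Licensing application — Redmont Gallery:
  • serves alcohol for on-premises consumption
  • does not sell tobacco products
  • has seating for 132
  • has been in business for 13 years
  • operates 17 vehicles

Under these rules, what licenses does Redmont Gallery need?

Commercial Authorization, Compliance Authorization, Compliance Registration, General Business Authorization, Municipal License

1. serves alcohol for on-premises consumption; seating 132 < 150 → General Business Authorization required.
2. serves alcohol for on-premises consumption; years in business 13 ≤ 15 → Commercial Authorization required.
3. vehicles 17 > 4 → Compliance Authorization required.
4. serves alcohol for on-premises consumption; years in business 13 > 4 → Commercial License not required.
5. does not sell tobacco products; serves alcohol for on-premises consumption → Operating Certificate not required.
6. seating 132 ≤ 144 → Municipal License required.
7. serves alcohol for on-premises consumption; years in business 13 > 8 → Compliance Registration required.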